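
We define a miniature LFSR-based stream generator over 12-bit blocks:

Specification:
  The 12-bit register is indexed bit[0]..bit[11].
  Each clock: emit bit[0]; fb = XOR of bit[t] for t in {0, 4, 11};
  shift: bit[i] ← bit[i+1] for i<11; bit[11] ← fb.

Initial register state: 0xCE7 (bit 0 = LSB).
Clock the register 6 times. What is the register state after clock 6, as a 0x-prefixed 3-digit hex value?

0x633

reg_0 = 0xCE7
clock 1: out=1, reg = 0x673
clock 2: out=1, reg = 0x339
clock 3: out=1, reg = 0x19C
clock 4: out=0, reg = 0x8CE
clock 5: out=0, reg = 0xC67
clock 6: out=1, reg = 0x633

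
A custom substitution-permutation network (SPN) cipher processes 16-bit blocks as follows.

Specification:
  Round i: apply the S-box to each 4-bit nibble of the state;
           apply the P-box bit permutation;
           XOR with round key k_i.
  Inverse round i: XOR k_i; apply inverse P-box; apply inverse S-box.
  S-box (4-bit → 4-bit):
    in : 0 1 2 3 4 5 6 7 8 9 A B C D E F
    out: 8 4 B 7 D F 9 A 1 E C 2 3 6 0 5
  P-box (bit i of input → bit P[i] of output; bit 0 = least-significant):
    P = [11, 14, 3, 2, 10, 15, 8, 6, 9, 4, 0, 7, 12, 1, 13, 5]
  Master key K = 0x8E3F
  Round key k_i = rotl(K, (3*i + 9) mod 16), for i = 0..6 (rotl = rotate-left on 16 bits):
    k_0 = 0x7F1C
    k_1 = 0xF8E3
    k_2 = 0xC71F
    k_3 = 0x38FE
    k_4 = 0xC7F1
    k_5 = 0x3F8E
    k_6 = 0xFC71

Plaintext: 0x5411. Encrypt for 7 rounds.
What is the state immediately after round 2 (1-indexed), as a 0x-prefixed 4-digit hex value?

s_0 = plaintext = 0x5411
s_1 = Round(s_0, k_0) = 0x4CB7
s_2 = Round(s_1, k_1) = 0x0AD7
s_3 = Round(s_2, k_2) = 0x06BA
s_4 = Round(s_3, k_3) = 0xBA52
s_5 = Round(s_4, k_4) = 0x0A36
s_6 = Round(s_5, k_5) = 0xB22B
s_7 = Round(s_6, k_6) = 0x3AA3

0x0AD7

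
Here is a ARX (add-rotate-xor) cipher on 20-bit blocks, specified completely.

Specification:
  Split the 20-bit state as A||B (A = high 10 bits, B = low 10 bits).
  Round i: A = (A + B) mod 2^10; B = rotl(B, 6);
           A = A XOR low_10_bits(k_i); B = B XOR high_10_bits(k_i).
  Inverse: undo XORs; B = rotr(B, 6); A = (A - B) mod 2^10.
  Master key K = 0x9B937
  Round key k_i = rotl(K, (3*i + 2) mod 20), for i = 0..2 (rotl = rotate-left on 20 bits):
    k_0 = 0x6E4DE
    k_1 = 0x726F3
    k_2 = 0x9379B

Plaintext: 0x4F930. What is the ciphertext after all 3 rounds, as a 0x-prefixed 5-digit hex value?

0x99EB8

s_0 = plaintext = 0x4F930
s_1 = Round(s_0, k_0) = 0xAC1AA
s_2 = Round(s_1, k_1) = 0xAA753
s_3 = Round(s_2, k_2) = 0x99EB8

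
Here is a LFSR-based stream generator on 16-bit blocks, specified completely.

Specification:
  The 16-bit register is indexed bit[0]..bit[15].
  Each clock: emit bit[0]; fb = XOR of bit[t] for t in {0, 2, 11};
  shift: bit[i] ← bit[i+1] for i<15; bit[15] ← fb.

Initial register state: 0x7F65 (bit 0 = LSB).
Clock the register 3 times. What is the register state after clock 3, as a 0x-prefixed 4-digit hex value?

0x6FEC

reg_0 = 0x7F65
clock 1: out=1, reg = 0xBFB2
clock 2: out=0, reg = 0xDFD9
clock 3: out=1, reg = 0x6FEC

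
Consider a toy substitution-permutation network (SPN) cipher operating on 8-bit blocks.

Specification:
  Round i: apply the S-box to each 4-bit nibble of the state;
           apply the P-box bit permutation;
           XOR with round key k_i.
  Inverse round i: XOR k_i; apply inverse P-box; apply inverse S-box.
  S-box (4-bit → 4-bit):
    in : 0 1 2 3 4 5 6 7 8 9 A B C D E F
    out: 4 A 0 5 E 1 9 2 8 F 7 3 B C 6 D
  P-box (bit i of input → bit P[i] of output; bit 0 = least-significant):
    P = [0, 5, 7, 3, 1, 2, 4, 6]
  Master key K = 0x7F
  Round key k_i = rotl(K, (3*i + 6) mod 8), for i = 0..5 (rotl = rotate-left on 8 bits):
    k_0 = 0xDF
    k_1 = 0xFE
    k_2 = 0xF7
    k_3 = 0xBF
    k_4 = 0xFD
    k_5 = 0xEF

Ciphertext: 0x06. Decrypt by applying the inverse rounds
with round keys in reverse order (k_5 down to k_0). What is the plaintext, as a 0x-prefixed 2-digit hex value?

s_0 = ciphertext = 0x06
s_1 = InvRound(s_0, k_5) = 0x89
s_2 = InvRound(s_1, k_4) = 0x47
s_3 = InvRound(s_2, k_3) = 0xD4
s_4 = InvRound(s_3, k_2) = 0x5B
s_5 = InvRound(s_4, k_1) = 0x7A
s_6 = InvRound(s_5, k_0) = 0x7A

0x7A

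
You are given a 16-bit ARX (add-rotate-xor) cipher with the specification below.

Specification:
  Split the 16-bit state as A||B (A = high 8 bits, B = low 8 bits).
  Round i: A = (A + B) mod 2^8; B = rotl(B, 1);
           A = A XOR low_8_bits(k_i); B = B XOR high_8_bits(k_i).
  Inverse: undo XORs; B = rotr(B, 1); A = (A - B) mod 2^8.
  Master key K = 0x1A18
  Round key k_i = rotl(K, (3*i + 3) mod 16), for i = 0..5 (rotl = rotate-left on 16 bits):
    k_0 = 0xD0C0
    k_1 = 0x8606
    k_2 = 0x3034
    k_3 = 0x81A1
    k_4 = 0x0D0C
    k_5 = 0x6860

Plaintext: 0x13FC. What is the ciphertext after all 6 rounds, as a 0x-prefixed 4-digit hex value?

0x64B8

s_0 = plaintext = 0x13FC
s_1 = Round(s_0, k_0) = 0xCF29
s_2 = Round(s_1, k_1) = 0xFED4
s_3 = Round(s_2, k_2) = 0xE699
s_4 = Round(s_3, k_3) = 0xDEB2
s_5 = Round(s_4, k_4) = 0x9C68
s_6 = Round(s_5, k_5) = 0x64B8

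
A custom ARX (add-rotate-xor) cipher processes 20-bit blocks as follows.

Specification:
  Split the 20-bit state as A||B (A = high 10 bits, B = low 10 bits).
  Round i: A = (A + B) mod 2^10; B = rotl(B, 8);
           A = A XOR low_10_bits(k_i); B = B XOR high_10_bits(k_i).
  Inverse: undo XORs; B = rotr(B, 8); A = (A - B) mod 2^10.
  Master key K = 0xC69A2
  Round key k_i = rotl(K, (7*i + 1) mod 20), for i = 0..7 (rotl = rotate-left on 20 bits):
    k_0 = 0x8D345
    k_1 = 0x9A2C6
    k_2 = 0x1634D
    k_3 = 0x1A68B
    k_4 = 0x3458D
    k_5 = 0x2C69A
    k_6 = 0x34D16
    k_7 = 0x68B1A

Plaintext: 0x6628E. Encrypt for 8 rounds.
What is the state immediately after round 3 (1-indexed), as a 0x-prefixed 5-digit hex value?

s_0 = plaintext = 0x6628E
s_1 = Round(s_0, k_0) = 0xD8C97
s_2 = Round(s_1, k_1) = 0x4F14D
s_3 = Round(s_2, k_2) = 0x7110B
s_4 = Round(s_3, k_3) = 0x1132B
s_5 = Round(s_4, k_4) = 0xB8B1B
s_6 = Round(s_5, k_5) = 0xD9F77
s_7 = Round(s_6, k_6) = 0xF230E
s_8 = Round(s_7, k_7) = 0x73361

0x7110B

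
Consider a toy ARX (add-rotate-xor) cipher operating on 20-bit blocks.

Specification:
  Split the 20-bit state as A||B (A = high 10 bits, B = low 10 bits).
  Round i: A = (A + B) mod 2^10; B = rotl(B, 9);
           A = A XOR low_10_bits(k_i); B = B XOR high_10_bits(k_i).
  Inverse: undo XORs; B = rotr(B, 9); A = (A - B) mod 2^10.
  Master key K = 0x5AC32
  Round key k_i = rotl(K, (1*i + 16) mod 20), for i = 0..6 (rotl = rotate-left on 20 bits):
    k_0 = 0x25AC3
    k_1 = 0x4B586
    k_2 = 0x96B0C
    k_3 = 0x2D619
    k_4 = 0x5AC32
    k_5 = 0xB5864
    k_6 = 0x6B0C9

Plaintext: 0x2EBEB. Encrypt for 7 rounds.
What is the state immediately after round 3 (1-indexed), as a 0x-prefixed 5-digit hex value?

s_0 = plaintext = 0x2EBEB
s_1 = Round(s_0, k_0) = 0x99B63
s_2 = Round(s_1, k_1) = 0x13E9C
s_3 = Round(s_2, k_2) = 0x79F14
s_4 = Round(s_3, k_3) = 0xB893F
s_5 = Round(s_4, k_4) = 0x04FF4
s_6 = Round(s_5, k_5) = 0x18F2C
s_7 = Round(s_6, k_6) = 0xD183A

0x79F14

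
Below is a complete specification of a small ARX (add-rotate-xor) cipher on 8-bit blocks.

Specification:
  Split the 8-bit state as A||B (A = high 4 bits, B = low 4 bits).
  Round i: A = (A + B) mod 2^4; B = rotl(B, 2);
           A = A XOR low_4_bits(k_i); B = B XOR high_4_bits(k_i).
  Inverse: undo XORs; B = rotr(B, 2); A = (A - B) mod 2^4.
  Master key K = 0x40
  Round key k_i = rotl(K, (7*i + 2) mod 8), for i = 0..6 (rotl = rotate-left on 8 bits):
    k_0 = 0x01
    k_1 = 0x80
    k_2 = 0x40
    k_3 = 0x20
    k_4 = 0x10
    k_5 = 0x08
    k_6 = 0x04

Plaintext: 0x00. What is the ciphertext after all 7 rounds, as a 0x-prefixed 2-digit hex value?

0x4F

s_0 = plaintext = 0x00
s_1 = Round(s_0, k_0) = 0x10
s_2 = Round(s_1, k_1) = 0x18
s_3 = Round(s_2, k_2) = 0x96
s_4 = Round(s_3, k_3) = 0xFB
s_5 = Round(s_4, k_4) = 0xAF
s_6 = Round(s_5, k_5) = 0x1F
s_7 = Round(s_6, k_6) = 0x4F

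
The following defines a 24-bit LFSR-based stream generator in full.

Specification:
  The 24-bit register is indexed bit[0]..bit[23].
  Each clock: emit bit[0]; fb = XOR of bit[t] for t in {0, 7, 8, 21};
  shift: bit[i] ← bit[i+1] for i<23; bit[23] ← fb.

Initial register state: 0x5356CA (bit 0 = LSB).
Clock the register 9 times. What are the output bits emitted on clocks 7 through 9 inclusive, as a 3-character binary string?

110

reg_0 = 0x5356CA
clock 1: out=0, reg = 0xA9AB65
clock 2: out=1, reg = 0xD4D5B2
clock 3: out=0, reg = 0x6A6AD9
clock 4: out=1, reg = 0xB5356C
clock 5: out=0, reg = 0x5A9AB6
clock 6: out=0, reg = 0xAD4D5B
clock 7: out=1, reg = 0xD6A6AD
clock 8: out=1, reg = 0x6B5356
clock 9: out=0, reg = 0x35A9AB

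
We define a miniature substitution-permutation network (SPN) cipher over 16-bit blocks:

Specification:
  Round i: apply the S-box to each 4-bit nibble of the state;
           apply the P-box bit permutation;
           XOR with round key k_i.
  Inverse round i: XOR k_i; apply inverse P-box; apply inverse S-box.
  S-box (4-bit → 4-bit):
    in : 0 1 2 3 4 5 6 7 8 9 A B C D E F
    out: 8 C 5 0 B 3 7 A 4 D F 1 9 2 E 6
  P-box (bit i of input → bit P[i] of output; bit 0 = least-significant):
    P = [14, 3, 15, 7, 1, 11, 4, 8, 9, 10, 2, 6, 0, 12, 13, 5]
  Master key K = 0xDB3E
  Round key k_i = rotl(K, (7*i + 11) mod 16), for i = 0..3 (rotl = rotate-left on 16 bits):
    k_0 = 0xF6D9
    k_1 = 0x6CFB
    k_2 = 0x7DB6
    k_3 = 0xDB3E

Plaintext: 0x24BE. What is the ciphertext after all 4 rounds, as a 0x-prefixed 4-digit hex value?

0xDB65

s_0 = plaintext = 0x24BE
s_1 = Round(s_0, k_0) = 0x5012
s_2 = Round(s_1, k_1) = 0xBDAA
s_3 = Round(s_2, k_2) = 0xB02D
s_4 = Round(s_3, k_3) = 0xDB65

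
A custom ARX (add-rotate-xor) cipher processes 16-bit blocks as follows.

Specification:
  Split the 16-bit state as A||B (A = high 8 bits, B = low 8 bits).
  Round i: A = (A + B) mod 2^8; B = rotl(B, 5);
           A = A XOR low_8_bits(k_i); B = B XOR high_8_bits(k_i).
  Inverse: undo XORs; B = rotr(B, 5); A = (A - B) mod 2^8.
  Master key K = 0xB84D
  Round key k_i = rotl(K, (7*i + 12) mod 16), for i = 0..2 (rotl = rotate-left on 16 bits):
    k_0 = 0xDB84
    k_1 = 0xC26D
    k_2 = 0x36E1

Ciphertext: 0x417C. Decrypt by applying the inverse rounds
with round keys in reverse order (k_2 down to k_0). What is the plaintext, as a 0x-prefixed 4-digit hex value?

0x21FA

s_0 = ciphertext = 0x417C
s_1 = InvRound(s_0, k_2) = 0x4E52
s_2 = InvRound(s_1, k_1) = 0x9F84
s_3 = InvRound(s_2, k_0) = 0x21FA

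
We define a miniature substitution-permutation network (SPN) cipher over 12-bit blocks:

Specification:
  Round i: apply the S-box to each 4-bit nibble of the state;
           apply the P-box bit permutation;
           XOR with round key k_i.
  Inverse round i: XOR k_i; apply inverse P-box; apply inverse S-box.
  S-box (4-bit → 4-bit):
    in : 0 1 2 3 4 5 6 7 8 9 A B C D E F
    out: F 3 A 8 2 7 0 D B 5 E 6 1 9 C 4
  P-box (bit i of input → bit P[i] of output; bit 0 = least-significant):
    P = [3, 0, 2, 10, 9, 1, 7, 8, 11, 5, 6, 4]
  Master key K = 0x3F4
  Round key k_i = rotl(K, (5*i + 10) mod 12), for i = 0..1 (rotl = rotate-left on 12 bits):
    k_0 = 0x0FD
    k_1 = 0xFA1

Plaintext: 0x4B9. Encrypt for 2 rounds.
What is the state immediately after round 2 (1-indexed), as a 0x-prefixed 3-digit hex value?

0x153

s_0 = plaintext = 0x4B9
s_1 = Round(s_0, k_0) = 0x053
s_2 = Round(s_1, k_1) = 0x153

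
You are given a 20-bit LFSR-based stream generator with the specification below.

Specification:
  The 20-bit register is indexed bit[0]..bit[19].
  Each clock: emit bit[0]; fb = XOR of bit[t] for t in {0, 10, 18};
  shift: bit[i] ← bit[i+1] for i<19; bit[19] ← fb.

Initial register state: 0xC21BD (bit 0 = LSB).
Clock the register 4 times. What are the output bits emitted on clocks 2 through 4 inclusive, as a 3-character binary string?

011

reg_0 = 0xC21BD
clock 1: out=1, reg = 0x610DE
clock 2: out=0, reg = 0xB086F
clock 3: out=1, reg = 0xD8437
clock 4: out=1, reg = 0xEC21B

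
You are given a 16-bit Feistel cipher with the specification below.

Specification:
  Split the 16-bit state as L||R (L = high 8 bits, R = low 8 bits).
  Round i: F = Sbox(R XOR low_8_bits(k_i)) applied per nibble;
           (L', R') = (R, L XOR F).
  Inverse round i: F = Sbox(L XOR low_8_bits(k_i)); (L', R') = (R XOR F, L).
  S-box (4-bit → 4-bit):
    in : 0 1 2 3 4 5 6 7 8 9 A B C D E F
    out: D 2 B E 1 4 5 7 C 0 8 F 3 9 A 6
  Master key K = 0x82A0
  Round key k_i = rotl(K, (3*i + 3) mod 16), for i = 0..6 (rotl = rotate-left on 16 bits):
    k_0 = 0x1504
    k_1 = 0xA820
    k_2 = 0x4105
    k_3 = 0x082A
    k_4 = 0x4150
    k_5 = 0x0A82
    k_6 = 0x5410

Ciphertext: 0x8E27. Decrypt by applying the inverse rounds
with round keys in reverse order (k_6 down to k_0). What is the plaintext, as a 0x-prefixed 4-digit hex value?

s_0 = ciphertext = 0x8E27
s_1 = InvRound(s_0, k_6) = 0x2D8E
s_2 = InvRound(s_1, k_5) = 0x082D
s_3 = InvRound(s_2, k_4) = 0x6108
s_4 = InvRound(s_3, k_3) = 0x1761
s_5 = InvRound(s_4, k_2) = 0x4A17
s_6 = InvRound(s_5, k_1) = 0x4F4A
s_7 = InvRound(s_6, k_0) = 0x554F

0x554F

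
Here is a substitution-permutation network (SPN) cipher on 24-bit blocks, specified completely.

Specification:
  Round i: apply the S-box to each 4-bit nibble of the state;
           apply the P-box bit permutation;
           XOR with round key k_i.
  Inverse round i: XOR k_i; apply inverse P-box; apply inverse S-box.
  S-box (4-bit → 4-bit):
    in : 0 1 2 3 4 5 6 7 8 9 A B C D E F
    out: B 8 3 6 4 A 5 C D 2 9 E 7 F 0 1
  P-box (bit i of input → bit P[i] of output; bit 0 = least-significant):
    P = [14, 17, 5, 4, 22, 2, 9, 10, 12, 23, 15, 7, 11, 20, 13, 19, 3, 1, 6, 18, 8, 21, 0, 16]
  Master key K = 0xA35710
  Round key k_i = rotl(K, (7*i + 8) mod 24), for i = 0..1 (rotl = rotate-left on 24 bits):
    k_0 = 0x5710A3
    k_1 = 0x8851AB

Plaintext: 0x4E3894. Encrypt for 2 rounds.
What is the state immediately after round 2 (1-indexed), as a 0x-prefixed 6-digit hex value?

s_0 = plaintext = 0x4E3894
s_1 = Round(s_0, k_0) = 0x47A006
s_2 = Round(s_1, k_1) = 0x440D4E

0x440D4E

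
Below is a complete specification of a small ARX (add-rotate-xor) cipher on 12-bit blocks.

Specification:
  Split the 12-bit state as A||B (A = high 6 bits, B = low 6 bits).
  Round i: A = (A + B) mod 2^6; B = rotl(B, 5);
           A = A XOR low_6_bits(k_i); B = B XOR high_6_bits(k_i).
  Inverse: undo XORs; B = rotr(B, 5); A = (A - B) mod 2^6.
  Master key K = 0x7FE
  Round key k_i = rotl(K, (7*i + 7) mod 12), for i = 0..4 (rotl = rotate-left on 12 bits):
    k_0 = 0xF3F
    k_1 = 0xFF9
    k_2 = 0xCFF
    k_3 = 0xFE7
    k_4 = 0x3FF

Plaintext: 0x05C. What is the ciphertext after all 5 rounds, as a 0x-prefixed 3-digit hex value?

s_0 = plaintext = 0x05C
s_1 = Round(s_0, k_0) = 0x8B2
s_2 = Round(s_1, k_1) = 0xB66
s_3 = Round(s_2, k_2) = 0xB20
s_4 = Round(s_3, k_3) = 0xAEF
s_5 = Round(s_4, k_4) = 0x978

0x978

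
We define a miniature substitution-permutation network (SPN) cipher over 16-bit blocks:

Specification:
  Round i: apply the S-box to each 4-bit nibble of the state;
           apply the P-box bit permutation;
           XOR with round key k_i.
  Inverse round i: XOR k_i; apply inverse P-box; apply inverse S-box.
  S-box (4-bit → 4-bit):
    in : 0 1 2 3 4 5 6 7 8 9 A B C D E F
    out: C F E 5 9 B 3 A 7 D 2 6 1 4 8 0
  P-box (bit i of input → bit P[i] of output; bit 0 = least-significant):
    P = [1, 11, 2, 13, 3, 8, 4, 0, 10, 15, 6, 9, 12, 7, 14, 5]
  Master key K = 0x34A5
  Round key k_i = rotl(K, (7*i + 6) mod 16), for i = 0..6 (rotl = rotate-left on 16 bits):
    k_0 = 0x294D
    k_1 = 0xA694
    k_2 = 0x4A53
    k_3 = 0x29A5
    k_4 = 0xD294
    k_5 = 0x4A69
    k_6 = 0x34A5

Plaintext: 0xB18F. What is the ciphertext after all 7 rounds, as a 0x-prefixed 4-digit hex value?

0xCB2F

s_0 = plaintext = 0xB18F
s_1 = Round(s_0, k_0) = 0xEE95
s_2 = Round(s_1, k_1) = 0x8CAF
s_3 = Round(s_2, k_2) = 0x1FD3
s_4 = Round(s_3, k_3) = 0x7913
s_5 = Round(s_4, k_4) = 0xD56B
s_6 = Round(s_5, k_5) = 0x8565
s_7 = Round(s_6, k_6) = 0xCB2F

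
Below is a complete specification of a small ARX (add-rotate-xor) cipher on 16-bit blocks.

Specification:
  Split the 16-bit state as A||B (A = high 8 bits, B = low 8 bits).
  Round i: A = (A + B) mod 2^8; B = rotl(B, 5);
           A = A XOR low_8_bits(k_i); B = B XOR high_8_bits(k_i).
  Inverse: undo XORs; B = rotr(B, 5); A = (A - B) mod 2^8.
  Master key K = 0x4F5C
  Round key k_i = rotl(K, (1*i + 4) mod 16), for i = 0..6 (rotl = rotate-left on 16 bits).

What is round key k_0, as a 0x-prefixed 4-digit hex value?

K = 0x4F5C
k_0 = rotl(K, (1*0+4) mod 16) = rotl(K, 4) = 0xF5C4

0xF5C4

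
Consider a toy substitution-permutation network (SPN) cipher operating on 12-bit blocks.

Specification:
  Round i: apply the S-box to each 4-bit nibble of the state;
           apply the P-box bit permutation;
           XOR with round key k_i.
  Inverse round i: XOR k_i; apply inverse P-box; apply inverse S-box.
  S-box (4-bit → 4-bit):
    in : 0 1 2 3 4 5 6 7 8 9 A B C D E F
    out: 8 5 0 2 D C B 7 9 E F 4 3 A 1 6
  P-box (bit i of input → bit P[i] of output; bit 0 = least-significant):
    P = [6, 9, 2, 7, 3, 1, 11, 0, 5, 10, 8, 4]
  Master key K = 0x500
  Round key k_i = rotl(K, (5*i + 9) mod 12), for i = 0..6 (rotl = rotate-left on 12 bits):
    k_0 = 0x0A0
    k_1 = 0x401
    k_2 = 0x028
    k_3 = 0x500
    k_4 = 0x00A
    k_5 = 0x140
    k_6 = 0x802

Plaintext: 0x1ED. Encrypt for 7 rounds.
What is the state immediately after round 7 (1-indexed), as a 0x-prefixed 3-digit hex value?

0xE19

s_0 = plaintext = 0x1ED
s_1 = Round(s_0, k_0) = 0x308
s_2 = Round(s_1, k_1) = 0x0C0
s_3 = Round(s_2, k_2) = 0x0B2
s_4 = Round(s_3, k_3) = 0xD10
s_5 = Round(s_4, k_4) = 0xC92
s_6 = Round(s_5, k_5) = 0xD63
s_7 = Round(s_6, k_6) = 0xE19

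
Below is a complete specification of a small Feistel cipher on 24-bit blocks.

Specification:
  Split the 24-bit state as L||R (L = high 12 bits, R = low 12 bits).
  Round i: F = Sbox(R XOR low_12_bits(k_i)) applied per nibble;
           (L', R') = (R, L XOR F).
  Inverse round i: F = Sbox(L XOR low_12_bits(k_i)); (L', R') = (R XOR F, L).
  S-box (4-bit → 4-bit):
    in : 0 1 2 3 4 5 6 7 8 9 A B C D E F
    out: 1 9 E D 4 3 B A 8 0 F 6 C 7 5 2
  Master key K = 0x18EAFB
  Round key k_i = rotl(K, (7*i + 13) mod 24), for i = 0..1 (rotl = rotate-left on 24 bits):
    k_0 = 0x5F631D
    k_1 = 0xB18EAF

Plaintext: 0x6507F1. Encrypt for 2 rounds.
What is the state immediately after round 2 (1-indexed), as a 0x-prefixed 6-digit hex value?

0x20CB0C

s_0 = plaintext = 0x6507F1
s_1 = Round(s_0, k_0) = 0x7F120C
s_2 = Round(s_1, k_1) = 0x20CB0C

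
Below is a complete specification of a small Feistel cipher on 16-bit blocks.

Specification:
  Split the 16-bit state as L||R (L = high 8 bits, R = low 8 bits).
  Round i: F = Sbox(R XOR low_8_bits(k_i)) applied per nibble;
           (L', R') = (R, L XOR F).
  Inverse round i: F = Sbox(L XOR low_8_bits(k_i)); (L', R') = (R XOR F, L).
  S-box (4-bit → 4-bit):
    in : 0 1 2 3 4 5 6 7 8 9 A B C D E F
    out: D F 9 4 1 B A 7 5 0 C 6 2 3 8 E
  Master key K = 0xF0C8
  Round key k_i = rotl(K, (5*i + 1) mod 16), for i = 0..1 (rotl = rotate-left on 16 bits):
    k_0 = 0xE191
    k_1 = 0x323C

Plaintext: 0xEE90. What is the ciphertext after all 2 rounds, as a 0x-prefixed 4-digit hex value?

0x3143

s_0 = plaintext = 0xEE90
s_1 = Round(s_0, k_0) = 0x9031
s_2 = Round(s_1, k_1) = 0x3143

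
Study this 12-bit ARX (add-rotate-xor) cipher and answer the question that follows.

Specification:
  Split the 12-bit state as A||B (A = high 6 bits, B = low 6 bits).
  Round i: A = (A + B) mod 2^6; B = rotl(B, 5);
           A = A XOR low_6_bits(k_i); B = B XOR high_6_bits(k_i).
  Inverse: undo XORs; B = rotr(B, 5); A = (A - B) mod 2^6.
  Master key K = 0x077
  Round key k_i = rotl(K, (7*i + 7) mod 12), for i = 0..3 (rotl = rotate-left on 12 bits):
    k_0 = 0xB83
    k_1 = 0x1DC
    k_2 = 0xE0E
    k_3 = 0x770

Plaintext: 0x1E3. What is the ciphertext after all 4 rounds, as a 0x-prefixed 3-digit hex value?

s_0 = plaintext = 0x1E3
s_1 = Round(s_0, k_0) = 0xA5F
s_2 = Round(s_1, k_1) = 0x528
s_3 = Round(s_2, k_2) = 0xCAC
s_4 = Round(s_3, k_3) = 0xB8B

0xB8B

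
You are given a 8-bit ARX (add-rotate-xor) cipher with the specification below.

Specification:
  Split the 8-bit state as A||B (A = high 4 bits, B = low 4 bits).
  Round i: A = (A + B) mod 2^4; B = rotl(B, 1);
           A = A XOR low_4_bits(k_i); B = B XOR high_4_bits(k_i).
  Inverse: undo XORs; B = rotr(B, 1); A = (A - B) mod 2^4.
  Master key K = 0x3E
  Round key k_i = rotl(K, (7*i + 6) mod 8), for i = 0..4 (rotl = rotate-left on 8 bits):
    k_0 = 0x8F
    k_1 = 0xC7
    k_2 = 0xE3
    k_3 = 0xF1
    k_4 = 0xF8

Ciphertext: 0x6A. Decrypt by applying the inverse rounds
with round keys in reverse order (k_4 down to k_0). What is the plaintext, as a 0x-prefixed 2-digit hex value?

0x6F

s_0 = ciphertext = 0x6A
s_1 = InvRound(s_0, k_4) = 0x4A
s_2 = InvRound(s_1, k_3) = 0xBA
s_3 = InvRound(s_2, k_2) = 0x62
s_4 = InvRound(s_3, k_1) = 0xA7
s_5 = InvRound(s_4, k_0) = 0x6F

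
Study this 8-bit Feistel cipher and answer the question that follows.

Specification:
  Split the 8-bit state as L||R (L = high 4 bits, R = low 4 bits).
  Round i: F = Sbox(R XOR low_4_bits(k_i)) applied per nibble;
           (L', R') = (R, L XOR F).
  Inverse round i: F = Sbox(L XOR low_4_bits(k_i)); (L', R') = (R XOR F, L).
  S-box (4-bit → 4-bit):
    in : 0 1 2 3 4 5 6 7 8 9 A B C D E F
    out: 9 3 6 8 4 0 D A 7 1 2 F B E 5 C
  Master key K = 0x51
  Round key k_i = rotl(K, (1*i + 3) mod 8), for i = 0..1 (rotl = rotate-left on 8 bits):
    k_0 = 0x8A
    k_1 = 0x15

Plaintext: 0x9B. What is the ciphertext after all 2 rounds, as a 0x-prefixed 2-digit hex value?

s_0 = plaintext = 0x9B
s_1 = Round(s_0, k_0) = 0xBA
s_2 = Round(s_1, k_1) = 0xA7

0xA7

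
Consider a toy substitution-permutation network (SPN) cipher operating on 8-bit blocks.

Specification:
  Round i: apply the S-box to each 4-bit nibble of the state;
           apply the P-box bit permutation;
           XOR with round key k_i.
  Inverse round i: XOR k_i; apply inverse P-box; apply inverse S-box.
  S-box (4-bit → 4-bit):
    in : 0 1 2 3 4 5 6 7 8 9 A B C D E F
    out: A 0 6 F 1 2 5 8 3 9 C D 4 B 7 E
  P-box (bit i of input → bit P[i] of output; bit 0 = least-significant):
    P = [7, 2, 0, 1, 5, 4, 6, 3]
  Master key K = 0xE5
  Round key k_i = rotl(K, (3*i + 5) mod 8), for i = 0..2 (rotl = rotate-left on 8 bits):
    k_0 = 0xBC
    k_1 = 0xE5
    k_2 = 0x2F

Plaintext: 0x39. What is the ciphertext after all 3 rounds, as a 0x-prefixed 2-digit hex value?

s_0 = plaintext = 0x39
s_1 = Round(s_0, k_0) = 0x46
s_2 = Round(s_1, k_1) = 0x44
s_3 = Round(s_2, k_2) = 0x8F

0x8F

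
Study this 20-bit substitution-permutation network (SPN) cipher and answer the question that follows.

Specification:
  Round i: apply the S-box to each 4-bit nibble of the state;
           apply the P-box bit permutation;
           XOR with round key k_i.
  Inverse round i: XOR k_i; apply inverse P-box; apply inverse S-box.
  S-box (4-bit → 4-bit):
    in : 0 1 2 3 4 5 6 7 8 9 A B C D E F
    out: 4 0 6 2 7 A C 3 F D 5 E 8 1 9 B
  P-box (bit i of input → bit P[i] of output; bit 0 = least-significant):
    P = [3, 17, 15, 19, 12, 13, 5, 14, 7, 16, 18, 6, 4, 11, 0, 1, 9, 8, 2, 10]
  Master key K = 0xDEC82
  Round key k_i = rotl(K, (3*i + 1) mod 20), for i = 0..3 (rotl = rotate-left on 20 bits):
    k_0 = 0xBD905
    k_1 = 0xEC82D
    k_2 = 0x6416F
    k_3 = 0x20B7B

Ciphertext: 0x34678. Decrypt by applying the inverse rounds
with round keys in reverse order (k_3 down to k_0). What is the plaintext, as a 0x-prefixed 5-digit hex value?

s_0 = ciphertext = 0x34678
s_1 = InvRound(s_0, k_3) = 0x5B3C1
s_2 = InvRound(s_1, k_2) = 0xAC784
s_3 = InvRound(s_2, k_1) = 0xF2A0D
s_4 = InvRound(s_3, k_0) = 0x710FA

0x710FA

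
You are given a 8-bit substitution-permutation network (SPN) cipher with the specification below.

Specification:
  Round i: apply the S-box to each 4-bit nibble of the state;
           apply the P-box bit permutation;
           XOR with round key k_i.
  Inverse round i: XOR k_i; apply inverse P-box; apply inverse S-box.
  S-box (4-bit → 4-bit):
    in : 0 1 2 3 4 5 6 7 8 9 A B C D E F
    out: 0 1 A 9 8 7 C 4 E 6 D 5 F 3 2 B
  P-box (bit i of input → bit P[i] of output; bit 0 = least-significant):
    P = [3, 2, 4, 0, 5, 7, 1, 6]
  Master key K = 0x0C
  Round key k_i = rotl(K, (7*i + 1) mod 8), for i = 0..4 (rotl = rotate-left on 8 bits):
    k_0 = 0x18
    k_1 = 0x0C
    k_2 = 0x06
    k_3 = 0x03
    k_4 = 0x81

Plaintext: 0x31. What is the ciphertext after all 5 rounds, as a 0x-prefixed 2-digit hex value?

s_0 = plaintext = 0x31
s_1 = Round(s_0, k_0) = 0x70
s_2 = Round(s_1, k_1) = 0x0E
s_3 = Round(s_2, k_2) = 0x02
s_4 = Round(s_3, k_3) = 0x06
s_5 = Round(s_4, k_4) = 0x90

0x90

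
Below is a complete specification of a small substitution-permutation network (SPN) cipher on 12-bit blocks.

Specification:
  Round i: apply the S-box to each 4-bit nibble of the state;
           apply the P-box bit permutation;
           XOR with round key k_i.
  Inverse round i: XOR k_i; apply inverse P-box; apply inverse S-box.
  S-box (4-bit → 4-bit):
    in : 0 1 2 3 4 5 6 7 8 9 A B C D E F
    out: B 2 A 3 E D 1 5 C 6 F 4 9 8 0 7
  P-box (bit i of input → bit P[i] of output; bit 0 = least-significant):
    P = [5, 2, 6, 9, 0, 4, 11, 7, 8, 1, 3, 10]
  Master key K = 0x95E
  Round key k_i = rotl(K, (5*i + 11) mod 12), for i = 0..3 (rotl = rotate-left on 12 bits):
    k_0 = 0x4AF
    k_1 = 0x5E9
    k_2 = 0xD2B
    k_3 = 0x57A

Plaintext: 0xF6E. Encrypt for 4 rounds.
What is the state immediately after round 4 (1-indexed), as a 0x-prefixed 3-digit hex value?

0xA35

s_0 = plaintext = 0xF6E
s_1 = Round(s_0, k_0) = 0x5A4
s_2 = Round(s_1, k_1) = 0xA34
s_3 = Round(s_2, k_2) = 0xA74
s_4 = Round(s_3, k_3) = 0xA35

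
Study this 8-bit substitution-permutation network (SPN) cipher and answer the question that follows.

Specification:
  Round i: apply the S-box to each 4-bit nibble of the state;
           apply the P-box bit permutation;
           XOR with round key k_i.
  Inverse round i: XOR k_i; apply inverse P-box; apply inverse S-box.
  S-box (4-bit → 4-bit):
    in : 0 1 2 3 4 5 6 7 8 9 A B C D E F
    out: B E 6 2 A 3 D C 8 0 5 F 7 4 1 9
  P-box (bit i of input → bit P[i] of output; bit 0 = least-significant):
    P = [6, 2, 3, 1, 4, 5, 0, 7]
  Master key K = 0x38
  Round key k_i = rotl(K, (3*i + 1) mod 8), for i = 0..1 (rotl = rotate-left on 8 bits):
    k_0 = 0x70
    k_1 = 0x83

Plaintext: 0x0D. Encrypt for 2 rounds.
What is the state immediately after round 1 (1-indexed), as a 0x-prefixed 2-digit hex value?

s_0 = plaintext = 0x0D
s_1 = Round(s_0, k_0) = 0xC8
s_2 = Round(s_1, k_1) = 0xB0

0xC8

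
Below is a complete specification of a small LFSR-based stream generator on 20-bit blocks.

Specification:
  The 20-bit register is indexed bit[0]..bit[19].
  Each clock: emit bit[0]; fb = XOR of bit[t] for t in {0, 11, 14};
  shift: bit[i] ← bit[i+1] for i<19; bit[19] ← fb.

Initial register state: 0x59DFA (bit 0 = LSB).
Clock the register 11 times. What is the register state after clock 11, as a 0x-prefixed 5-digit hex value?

reg_0 = 0x59DFA
clock 1: out=0, reg = 0xACEFD
clock 2: out=1, reg = 0xD677E
clock 3: out=0, reg = 0xEB3BF
clock 4: out=1, reg = 0xF59DF
clock 5: out=1, reg = 0xFACEF
clock 6: out=1, reg = 0x7D677
clock 7: out=1, reg = 0x3EB3B
clock 8: out=1, reg = 0x9F59D
clock 9: out=1, reg = 0x4FACE
clock 10: out=0, reg = 0x27D67
clock 11: out=1, reg = 0x93EB3

0x93EB3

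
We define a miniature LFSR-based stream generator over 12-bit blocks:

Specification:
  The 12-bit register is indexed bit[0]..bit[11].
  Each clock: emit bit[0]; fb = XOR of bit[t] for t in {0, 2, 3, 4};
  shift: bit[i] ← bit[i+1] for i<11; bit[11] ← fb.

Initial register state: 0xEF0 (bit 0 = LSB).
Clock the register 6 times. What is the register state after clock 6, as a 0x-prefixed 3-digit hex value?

0xF7B

reg_0 = 0xEF0
clock 1: out=0, reg = 0xF78
clock 2: out=0, reg = 0x7BC
clock 3: out=0, reg = 0xBDE
clock 4: out=0, reg = 0xDEF
clock 5: out=1, reg = 0xEF7
clock 6: out=1, reg = 0xF7B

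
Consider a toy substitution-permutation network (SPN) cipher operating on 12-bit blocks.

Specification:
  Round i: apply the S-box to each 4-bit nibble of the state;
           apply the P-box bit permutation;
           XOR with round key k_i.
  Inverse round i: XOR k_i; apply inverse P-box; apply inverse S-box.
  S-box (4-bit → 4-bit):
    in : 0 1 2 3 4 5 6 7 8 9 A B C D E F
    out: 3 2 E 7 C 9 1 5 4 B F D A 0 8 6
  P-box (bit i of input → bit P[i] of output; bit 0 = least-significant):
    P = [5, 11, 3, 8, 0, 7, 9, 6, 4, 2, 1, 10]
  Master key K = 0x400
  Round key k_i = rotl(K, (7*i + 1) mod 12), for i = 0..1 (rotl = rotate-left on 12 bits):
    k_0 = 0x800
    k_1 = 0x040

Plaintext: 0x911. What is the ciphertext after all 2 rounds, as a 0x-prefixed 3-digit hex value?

s_0 = plaintext = 0x911
s_1 = Round(s_0, k_0) = 0x494
s_2 = Round(s_1, k_1) = 0x58B

0x58B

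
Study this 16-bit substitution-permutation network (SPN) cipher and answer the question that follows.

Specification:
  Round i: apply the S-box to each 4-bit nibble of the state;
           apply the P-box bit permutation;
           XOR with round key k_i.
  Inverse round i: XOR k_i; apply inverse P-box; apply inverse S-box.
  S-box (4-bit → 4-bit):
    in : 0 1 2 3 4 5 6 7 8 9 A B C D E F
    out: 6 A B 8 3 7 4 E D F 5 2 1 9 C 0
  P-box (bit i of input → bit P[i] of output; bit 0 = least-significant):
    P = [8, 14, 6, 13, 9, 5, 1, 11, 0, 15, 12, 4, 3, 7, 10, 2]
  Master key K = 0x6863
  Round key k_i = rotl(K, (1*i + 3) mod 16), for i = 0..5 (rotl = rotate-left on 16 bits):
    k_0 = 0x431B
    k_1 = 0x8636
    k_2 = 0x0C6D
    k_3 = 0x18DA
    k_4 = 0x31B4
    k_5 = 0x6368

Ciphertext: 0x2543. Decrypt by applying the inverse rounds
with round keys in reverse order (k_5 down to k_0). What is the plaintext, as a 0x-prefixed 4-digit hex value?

0xF75F

s_0 = ciphertext = 0x2543
s_1 = InvRound(s_0, k_5) = 0xAC5B
s_2 = InvRound(s_1, k_4) = 0x957A
s_3 = InvRound(s_2, k_3) = 0x0B1C
s_4 = InvRound(s_3, k_2) = 0x6D4A
s_5 = InvRound(s_4, k_1) = 0xD129
s_6 = InvRound(s_5, k_0) = 0xF75F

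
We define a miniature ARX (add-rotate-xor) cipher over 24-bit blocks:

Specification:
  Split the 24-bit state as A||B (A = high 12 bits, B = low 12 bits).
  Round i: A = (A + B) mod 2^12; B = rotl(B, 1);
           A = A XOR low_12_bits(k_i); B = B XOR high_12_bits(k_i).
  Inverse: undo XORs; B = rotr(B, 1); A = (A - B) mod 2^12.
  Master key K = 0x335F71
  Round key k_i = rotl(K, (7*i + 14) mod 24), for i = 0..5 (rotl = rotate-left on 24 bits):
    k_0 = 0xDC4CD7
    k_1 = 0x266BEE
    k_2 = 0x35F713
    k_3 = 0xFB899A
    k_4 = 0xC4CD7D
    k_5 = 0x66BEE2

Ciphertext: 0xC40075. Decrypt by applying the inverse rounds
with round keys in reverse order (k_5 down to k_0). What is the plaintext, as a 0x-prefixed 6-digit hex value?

0x5FC911

s_0 = ciphertext = 0xC40075
s_1 = InvRound(s_0, k_5) = 0xF9330F
s_2 = InvRound(s_1, k_4) = 0x34DFA1
s_3 = InvRound(s_2, k_3) = 0x2CB80C
s_4 = InvRound(s_3, k_2) = 0x82FDA9
s_5 = InvRound(s_4, k_1) = 0x3DAFE7
s_6 = InvRound(s_5, k_0) = 0x5FC911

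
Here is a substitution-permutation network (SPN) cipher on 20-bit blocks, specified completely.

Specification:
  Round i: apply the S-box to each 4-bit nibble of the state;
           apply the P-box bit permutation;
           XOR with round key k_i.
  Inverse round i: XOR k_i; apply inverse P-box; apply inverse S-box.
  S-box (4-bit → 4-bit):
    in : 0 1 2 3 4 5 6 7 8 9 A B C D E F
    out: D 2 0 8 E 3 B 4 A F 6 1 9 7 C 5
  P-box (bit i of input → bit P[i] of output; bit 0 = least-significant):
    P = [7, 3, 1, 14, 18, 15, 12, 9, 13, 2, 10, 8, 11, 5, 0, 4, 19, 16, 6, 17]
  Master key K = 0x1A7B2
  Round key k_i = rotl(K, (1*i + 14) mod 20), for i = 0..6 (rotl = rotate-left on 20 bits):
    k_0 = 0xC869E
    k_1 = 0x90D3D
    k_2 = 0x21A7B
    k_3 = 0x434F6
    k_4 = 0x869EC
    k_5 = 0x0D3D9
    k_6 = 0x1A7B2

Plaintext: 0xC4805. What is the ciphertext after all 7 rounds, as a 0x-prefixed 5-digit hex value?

s_0 = plaintext = 0xC4805
s_1 = Round(s_0, k_0) = 0x29523
s_2 = Round(s_1, k_1) = 0x96508
s_3 = Round(s_2, k_2) = 0xD6007
s_4 = Round(s_3, k_3) = 0x90B84
s_5 = Round(s_4, k_4) = 0x383B7
s_6 = Round(s_5, k_5) = 0x6D2EB
s_7 = Round(s_6, k_6) = 0xABD13

0xABD13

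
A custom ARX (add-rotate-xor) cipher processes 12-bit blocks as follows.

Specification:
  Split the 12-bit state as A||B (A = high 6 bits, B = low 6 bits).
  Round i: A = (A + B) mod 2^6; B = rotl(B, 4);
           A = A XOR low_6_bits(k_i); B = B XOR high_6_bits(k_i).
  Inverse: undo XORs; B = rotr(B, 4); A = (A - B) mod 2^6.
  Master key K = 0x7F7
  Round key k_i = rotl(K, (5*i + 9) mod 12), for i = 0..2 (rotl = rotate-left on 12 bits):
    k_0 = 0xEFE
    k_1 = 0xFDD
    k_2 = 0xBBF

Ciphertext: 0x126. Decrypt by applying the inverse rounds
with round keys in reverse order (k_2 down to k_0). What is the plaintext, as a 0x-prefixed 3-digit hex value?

s_0 = ciphertext = 0x126
s_1 = InvRound(s_0, k_2) = 0x6E0
s_2 = InvRound(s_1, k_1) = 0x27D
s_3 = InvRound(s_2, k_0) = 0x7D8

0x7D8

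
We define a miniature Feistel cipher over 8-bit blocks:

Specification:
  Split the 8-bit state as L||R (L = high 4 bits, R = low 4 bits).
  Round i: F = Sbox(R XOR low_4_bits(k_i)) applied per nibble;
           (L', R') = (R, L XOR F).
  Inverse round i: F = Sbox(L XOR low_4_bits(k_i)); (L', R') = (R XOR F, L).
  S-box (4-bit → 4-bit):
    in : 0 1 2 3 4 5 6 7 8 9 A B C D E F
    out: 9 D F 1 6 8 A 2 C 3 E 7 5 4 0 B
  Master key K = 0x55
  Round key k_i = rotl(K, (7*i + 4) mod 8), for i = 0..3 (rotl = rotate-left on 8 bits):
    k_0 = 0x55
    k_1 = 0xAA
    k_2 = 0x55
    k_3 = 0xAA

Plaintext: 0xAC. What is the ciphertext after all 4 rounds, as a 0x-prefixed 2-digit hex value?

0x56

s_0 = plaintext = 0xAC
s_1 = Round(s_0, k_0) = 0xC9
s_2 = Round(s_1, k_1) = 0x9D
s_3 = Round(s_2, k_2) = 0xD5
s_4 = Round(s_3, k_3) = 0x56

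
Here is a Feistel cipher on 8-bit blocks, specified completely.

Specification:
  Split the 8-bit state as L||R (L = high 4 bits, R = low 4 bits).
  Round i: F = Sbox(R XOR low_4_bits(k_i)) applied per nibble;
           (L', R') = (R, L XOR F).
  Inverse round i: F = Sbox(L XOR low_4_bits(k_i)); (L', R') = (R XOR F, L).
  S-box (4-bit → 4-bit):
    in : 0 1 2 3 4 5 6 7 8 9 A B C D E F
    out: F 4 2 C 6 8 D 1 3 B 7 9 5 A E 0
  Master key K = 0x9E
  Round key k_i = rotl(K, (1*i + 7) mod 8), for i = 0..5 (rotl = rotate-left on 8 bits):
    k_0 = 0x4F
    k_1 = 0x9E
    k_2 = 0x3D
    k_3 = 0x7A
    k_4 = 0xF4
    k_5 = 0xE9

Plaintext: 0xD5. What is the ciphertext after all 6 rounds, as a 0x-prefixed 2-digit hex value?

s_0 = plaintext = 0xD5
s_1 = Round(s_0, k_0) = 0x5A
s_2 = Round(s_1, k_1) = 0xA3
s_3 = Round(s_2, k_2) = 0x34
s_4 = Round(s_3, k_3) = 0x4D
s_5 = Round(s_4, k_4) = 0xDF
s_6 = Round(s_5, k_5) = 0xF0

0xF0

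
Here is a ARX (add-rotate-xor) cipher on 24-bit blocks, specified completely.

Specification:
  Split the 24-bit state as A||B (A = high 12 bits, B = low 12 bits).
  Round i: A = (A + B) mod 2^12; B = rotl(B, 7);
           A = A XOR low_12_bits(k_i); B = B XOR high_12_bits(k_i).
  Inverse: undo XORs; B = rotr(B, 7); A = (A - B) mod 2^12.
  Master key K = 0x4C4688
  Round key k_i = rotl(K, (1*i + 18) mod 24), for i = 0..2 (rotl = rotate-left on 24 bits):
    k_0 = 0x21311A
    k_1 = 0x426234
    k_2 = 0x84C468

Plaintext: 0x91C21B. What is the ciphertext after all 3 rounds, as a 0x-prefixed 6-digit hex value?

0x536562

s_0 = plaintext = 0x91C21B
s_1 = Round(s_0, k_0) = 0xA2DF83
s_2 = Round(s_1, k_1) = 0xB845DA
s_3 = Round(s_2, k_2) = 0x536562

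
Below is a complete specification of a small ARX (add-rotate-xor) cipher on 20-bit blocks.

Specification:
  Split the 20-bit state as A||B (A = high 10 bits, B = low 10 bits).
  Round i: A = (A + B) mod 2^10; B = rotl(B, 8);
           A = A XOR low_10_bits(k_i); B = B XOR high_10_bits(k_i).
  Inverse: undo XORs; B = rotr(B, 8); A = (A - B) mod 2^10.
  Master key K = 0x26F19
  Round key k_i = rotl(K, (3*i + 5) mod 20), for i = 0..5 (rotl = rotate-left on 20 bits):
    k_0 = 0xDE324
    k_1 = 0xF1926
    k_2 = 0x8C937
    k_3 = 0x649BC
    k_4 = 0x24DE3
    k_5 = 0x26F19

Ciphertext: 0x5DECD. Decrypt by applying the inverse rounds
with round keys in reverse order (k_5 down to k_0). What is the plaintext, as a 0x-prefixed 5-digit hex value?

0x96E82

s_0 = ciphertext = 0x5DECD
s_1 = InvRound(s_0, k_5) = 0x4515A
s_2 = InvRound(s_1, k_4) = 0x74B25
s_3 = InvRound(s_2, k_3) = 0x642DE
s_4 = InvRound(s_3, k_2) = 0x3DFB0
s_5 = InvRound(s_4, k_1) = 0xFE5D8
s_6 = InvRound(s_5, k_0) = 0x96E82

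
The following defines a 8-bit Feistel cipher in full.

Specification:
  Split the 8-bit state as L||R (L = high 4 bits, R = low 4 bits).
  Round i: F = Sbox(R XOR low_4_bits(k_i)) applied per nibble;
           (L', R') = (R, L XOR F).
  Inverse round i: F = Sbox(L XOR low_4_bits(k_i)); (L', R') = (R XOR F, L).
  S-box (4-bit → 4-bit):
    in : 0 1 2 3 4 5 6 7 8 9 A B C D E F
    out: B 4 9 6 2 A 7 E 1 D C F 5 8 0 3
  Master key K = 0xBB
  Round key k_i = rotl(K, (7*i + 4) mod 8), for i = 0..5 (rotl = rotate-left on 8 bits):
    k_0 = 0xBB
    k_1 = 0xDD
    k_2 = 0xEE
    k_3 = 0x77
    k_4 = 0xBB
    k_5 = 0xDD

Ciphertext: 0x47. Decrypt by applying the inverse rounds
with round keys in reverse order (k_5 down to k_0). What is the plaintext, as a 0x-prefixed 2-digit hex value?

s_0 = ciphertext = 0x47
s_1 = InvRound(s_0, k_5) = 0xA4
s_2 = InvRound(s_1, k_4) = 0x0A
s_3 = InvRound(s_2, k_3) = 0x40
s_4 = InvRound(s_3, k_2) = 0xC4
s_5 = InvRound(s_4, k_1) = 0x0C
s_6 = InvRound(s_5, k_0) = 0x30

0x30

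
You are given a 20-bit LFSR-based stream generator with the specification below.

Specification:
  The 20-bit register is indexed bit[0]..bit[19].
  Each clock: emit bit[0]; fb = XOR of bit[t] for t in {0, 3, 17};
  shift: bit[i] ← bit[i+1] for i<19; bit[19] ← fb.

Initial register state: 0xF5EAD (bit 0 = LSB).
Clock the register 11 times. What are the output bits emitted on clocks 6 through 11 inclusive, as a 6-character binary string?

101011

reg_0 = 0xF5EAD
clock 1: out=1, reg = 0xFAF56
clock 2: out=0, reg = 0xFD7AB
clock 3: out=1, reg = 0xFEBD5
clock 4: out=1, reg = 0x7F5EA
clock 5: out=0, reg = 0x3FAF5
clock 6: out=1, reg = 0x1FD7A
clock 7: out=0, reg = 0x8FEBD
clock 8: out=1, reg = 0x47F5E
clock 9: out=0, reg = 0xA3FAF
clock 10: out=1, reg = 0xD1FD7
clock 11: out=1, reg = 0xE8FEB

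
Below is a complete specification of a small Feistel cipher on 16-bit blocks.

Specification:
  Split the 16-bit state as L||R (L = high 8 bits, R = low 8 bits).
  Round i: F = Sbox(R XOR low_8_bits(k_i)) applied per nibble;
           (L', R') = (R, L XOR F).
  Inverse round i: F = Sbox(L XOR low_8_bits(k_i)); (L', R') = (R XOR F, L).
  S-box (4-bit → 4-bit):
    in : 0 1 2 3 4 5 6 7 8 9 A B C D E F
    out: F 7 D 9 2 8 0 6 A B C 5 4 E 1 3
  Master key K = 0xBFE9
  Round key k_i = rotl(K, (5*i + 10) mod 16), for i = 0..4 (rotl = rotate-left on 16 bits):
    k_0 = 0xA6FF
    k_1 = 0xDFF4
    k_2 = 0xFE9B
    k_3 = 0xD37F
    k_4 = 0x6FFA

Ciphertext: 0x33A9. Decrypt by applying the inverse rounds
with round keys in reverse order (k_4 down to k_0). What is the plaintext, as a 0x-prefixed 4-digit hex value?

s_0 = ciphertext = 0x33A9
s_1 = InvRound(s_0, k_4) = 0xE233
s_2 = InvRound(s_1, k_3) = 0x8DE2
s_3 = InvRound(s_2, k_2) = 0x928D
s_4 = InvRound(s_3, k_1) = 0x8D92
s_5 = InvRound(s_4, k_0) = 0xFF8D

0xFF8D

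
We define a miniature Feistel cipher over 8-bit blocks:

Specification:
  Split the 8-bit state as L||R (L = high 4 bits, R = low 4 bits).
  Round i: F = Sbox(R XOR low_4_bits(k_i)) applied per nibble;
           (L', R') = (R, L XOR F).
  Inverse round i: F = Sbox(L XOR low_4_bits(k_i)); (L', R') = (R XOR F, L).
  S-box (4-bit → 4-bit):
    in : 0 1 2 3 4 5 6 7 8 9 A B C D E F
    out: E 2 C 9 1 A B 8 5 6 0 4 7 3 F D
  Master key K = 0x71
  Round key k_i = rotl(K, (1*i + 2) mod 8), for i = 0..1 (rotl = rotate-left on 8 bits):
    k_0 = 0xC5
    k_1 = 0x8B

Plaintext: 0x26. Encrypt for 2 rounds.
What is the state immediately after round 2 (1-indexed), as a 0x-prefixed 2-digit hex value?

0xB8

s_0 = plaintext = 0x26
s_1 = Round(s_0, k_0) = 0x6B
s_2 = Round(s_1, k_1) = 0xB8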